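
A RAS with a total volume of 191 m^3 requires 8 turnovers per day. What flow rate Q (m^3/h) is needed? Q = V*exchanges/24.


Daily recirculation volume = 191 m^3 * 8 = 1528 m^3/day
Flow rate Q = daily volume / 24 h = 1528 / 24 = 63.6667 m^3/h

63.6667 m^3/h


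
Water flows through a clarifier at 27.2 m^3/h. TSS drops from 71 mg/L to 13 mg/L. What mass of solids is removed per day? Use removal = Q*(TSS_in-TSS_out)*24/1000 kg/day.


Concentration drop: TSS_in - TSS_out = 71 - 13 = 58 mg/L
Hourly solids removed = Q * dTSS = 27.2 m^3/h * 58 mg/L = 1577.6 g/h  (m^3/h * mg/L = g/h)
Daily solids removed = 1577.6 * 24 = 37862.4 g/day
Convert g to kg: 37862.4 / 1000 = 37.8624 kg/day

37.8624 kg/day


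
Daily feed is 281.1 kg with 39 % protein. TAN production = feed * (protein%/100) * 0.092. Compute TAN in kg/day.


Protein in feed = 281.1 * 39/100 = 109.629 kg/day
TAN = protein * 0.092 = 109.629 * 0.092 = 10.085868 kg/day

10.085868 kg/day


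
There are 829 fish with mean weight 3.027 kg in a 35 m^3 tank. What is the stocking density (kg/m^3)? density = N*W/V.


Total biomass = 829 fish * 3.027 kg = 2509.383 kg
Density = total biomass / volume = 2509.383 / 35 = 71.6967 kg/m^3

71.6967 kg/m^3


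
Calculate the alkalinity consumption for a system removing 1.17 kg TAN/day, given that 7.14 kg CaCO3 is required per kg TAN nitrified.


Alkalinity factor: 7.14 kg CaCO3 consumed per kg TAN nitrified
alk = 1.17 kg TAN * 7.14 = 8.3538 kg CaCO3/day

8.3538 kg CaCO3/day


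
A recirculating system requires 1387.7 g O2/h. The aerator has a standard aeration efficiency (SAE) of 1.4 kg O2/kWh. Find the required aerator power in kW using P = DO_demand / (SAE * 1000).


SAE in g O2/kWh = 1.4 * 1000 = 1400 g/kWh
P = DO_demand / SAE_g = 1387.7 / 1400 = 0.991214 kW

0.991214 kW


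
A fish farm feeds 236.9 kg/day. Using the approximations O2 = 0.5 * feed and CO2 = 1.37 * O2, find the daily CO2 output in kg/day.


O2 = 236.9 * 0.5 = 118.45
CO2 = 118.45 * 1.37 = 162.2765

162.2765 kg/day


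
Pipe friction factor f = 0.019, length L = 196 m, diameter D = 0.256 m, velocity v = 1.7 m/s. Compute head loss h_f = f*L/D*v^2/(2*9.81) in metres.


v^2 = 1.7^2 = 2.89 m^2/s^2
L/D = 196/0.256 = 765.625
h_f = f*(L/D)*v^2/(2g) = 0.019 * 765.625 * 2.89 / 19.62 = 2.14274 m

2.14274 m


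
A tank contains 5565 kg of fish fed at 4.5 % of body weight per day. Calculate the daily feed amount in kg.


Feeding rate fraction = 4.5% / 100 = 0.045
Daily feed = 5565 kg * 0.045 = 250.425 kg/day

250.425 kg/day


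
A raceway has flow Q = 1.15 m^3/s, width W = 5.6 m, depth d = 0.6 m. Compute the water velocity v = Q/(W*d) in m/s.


Cross-sectional area = W * d = 5.6 * 0.6 = 3.36 m^2
Velocity = Q / A = 1.15 / 3.36 = 0.342262 m/s

0.342262 m/s


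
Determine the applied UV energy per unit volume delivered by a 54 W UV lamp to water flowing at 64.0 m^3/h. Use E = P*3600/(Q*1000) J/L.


Energy delivered per hour = 54 W * 3600 s = 194400 J/h
Volume treated per hour = 64.0 m^3/h * 1000 = 64000 L/h
dose = 194400 / 64000 = 3.0375 J/L

3.0375 J/L


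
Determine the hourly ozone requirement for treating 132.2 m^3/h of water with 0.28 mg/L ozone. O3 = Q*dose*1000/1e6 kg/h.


O3 demand (mg/h) = Q * dose * 1000 = 132.2 * 0.28 * 1000 = 37016 mg/h
Convert mg to kg: 37016 / 1e6 = 0.037016 kg/h

0.037016 kg/h


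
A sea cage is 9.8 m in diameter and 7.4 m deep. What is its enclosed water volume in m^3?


r = d/2 = 9.8/2 = 4.9 m
Base area = pi*r^2 = pi*4.9^2 = 75.42964 m^2
Volume = 75.42964 * 7.4 = 558.179 m^3

558.179 m^3


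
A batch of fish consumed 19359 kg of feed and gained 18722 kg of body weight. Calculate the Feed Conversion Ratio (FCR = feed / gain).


FCR = feed consumed / weight gained
FCR = 19359 kg / 18722 kg = 1.03402

1.03402


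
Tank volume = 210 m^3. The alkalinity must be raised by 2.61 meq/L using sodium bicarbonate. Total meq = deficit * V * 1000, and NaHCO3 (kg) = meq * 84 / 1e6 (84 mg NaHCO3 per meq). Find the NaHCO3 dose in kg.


Tank volume in L = 210 m^3 * 1000 = 210000 L
Total meq required = 2.61 meq/L * 210000 L = 548100 meq
NaHCO3 mass = 548100 meq * 84 mg/meq / 1e6 = 46.0404 kg

46.0404 kg


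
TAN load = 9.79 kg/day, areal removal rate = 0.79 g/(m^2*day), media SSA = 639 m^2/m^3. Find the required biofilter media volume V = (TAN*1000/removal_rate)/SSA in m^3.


A = 9.79*1000 / 0.79 = 12392.405 m^2
V = 12392.405 / 639 = 19.3934

19.3934 m^3


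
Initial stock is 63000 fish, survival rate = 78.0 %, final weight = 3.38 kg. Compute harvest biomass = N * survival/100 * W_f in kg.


Survivors = 63000 * 78.0/100 = 49140 fish
Harvest biomass = survivors * W_f = 49140 * 3.38 = 166093.2 kg

166093.2 kg


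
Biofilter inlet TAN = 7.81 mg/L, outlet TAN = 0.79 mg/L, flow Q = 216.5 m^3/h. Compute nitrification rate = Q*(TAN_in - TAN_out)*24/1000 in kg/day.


Concentration drop: TAN_in - TAN_out = 7.81 - 0.79 = 7.02 mg/L
Hourly TAN removed = Q * dTAN = 216.5 m^3/h * 7.02 mg/L = 1519.83 g/h  (m^3/h * mg/L = g/h)
Daily TAN removed = 1519.83 * 24 = 36475.92 g/day
Convert to kg/day: 36475.92 / 1000 = 36.47592 kg/day

36.47592 kg/day


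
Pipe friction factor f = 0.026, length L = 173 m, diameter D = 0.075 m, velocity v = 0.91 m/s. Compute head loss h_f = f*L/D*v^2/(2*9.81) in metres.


v^2 = 0.91^2 = 0.8281 m^2/s^2
L/D = 173/0.075 = 2306.6667
h_f = f*(L/D)*v^2/(2g) = 0.026 * 2306.6667 * 0.8281 / 19.62 = 2.53129 m

2.53129 m


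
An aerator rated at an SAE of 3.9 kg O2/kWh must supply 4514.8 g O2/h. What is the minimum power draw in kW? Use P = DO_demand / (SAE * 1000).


SAE in g O2/kWh = 3.9 * 1000 = 3900 g/kWh
P = DO_demand / SAE_g = 4514.8 / 3900 = 1.15764 kW

1.15764 kW


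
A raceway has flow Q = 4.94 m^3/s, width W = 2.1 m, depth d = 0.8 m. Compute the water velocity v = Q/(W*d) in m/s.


Cross-sectional area = W * d = 2.1 * 0.8 = 1.68 m^2
Velocity = Q / A = 4.94 / 1.68 = 2.94048 m/s

2.94048 m/s


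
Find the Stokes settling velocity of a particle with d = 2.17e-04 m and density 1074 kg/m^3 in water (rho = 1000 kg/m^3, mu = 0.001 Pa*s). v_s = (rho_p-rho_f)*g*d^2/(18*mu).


Density difference: rho_p - rho_f = 1074 - 1000 = 74 kg/m^3
d^2 = (2.17e-04)^2 = 4.7089e-08 m^2
Numerator = (rho_p - rho_f) * g * d^2 = 74 * 9.81 * 4.7089e-08 = 3.4183789e-05
Denominator = 18 * mu = 18 * 0.001 = 0.018
v_s = 3.4183789e-05 / 0.018 = 0.0018991 m/s
Check: Re = rho_f * v_s * d / mu = 1000 * 0.0018991 * 2.17e-04 / 0.001 = 0.412 < 1, so Stokes' law applies.

0.0018991 m/s


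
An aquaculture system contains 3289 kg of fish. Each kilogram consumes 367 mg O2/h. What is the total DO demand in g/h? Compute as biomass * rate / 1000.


Total O2 consumption (mg/h) = 3289 kg * 367 mg/(kg*h) = 1207063 mg/h
Convert to g/h: 1207063 / 1000 = 1207.063 g/h

1207.063 g/h


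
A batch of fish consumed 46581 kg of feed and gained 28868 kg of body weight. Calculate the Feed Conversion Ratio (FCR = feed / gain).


FCR = feed consumed / weight gained
FCR = 46581 kg / 28868 kg = 1.61359

1.61359


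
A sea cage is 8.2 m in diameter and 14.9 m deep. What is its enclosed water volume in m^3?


r = d/2 = 8.2/2 = 4.1 m
Base area = pi*r^2 = pi*4.1^2 = 52.810173 m^2
Volume = 52.810173 * 14.9 = 786.872 m^3

786.872 m^3


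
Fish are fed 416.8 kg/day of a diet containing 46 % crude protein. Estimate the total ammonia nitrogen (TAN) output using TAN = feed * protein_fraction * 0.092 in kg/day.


Protein in feed = 416.8 * 46/100 = 191.728 kg/day
TAN = protein * 0.092 = 191.728 * 0.092 = 17.638976 kg/day

17.638976 kg/day


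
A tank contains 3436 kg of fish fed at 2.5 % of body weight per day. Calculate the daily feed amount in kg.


Feeding rate fraction = 2.5% / 100 = 0.025
Daily feed = 3436 kg * 0.025 = 85.9 kg/day

85.9 kg/day


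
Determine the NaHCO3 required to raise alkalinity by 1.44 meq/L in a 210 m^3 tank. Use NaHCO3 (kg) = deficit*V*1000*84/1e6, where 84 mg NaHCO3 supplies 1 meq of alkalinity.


Tank volume in L = 210 m^3 * 1000 = 210000 L
Total meq required = 1.44 meq/L * 210000 L = 302400 meq
NaHCO3 mass = 302400 meq * 84 mg/meq / 1e6 = 25.4016 kg

25.4016 kg


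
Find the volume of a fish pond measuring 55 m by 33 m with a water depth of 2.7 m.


Base area = L * W = 55 * 33 = 1815 m^2
Volume = area * depth = 1815 * 2.7 = 4900.5 m^3

4900.5 m^3


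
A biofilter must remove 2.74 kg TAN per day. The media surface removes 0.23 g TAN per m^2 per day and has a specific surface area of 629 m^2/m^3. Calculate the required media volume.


A = 2.74*1000 / 0.23 = 11913.043 m^2
V = 11913.043 / 629 = 18.9397

18.9397 m^3


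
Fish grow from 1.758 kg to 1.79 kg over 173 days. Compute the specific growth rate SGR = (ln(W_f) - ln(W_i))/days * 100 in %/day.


ln(W_f) = ln(1.79) = 0.58221562
ln(W_i) = ln(1.758) = 0.5641768
ln(W_f) - ln(W_i) = 0.58221562 - 0.5641768 = 0.01803882
SGR = 0.01803882 / 173 * 100 = 0.0104271 %/day

0.0104271 %/day


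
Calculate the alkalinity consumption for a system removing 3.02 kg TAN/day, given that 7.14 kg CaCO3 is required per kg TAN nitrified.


Alkalinity factor: 7.14 kg CaCO3 consumed per kg TAN nitrified
alk = 3.02 kg TAN * 7.14 = 21.5628 kg CaCO3/day

21.5628 kg CaCO3/day


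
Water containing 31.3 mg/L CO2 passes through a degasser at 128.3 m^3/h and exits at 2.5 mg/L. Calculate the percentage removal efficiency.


CO2_out / CO2_in = 2.5 / 31.3 = 0.079872204
Fraction remaining = 0.079872204
efficiency = (1 - 0.079872204) * 100 = 92.0128 %

92.0128 %


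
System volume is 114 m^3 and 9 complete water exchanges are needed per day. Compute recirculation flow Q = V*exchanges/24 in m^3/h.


Daily recirculation volume = 114 m^3 * 9 = 1026 m^3/day
Flow rate Q = daily volume / 24 h = 1026 / 24 = 42.75 m^3/h

42.75 m^3/h


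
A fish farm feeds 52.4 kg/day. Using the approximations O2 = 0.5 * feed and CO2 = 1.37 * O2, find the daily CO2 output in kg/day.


O2 = 52.4 * 0.5 = 26.2
CO2 = 26.2 * 1.37 = 35.894

35.894 kg/day


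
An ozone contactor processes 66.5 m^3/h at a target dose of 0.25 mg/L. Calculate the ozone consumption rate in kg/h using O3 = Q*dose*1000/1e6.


O3 demand (mg/h) = Q * dose * 1000 = 66.5 * 0.25 * 1000 = 16625 mg/h
Convert mg to kg: 16625 / 1e6 = 0.016625 kg/h

0.016625 kg/h


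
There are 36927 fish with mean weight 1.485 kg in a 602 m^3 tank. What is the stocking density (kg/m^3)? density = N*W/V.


Total biomass = 36927 fish * 1.485 kg = 54836.595 kg
Density = total biomass / volume = 54836.595 / 602 = 91.0907 kg/m^3

91.0907 kg/m^3


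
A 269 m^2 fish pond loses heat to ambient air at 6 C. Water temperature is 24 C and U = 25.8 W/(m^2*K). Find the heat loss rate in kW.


Temperature difference dT = 24 - 6 = 18 K
Heat loss (W) = U * A * dT = 25.8 * 269 * 18 = 124923.6 W
Convert to kW: 124923.6 / 1000 = 124.9236 kW

124.9236 kW


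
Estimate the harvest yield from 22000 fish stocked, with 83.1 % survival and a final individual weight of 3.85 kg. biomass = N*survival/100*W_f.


Survivors = 22000 * 83.1/100 = 18282 fish
Harvest biomass = survivors * W_f = 18282 * 3.85 = 70385.7 kg

70385.7 kg


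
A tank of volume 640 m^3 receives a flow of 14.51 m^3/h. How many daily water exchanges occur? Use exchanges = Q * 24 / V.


Daily flow volume = 14.51 m^3/h * 24 h = 348.24 m^3/day
Exchanges = daily flow / tank volume = 348.24 / 640 = 0.544125 exchanges/day

0.544125 exchanges/day


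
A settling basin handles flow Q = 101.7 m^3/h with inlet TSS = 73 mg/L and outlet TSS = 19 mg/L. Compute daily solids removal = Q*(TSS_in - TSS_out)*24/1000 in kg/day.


Concentration drop: TSS_in - TSS_out = 73 - 19 = 54 mg/L
Hourly solids removed = Q * dTSS = 101.7 m^3/h * 54 mg/L = 5491.8 g/h  (m^3/h * mg/L = g/h)
Daily solids removed = 5491.8 * 24 = 131803.2 g/day
Convert g to kg: 131803.2 / 1000 = 131.8032 kg/day

131.8032 kg/day


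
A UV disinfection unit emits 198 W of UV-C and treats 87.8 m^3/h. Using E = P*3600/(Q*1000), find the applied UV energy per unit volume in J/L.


Energy delivered per hour = 198 W * 3600 s = 712800 J/h
Volume treated per hour = 87.8 m^3/h * 1000 = 87800 L/h
dose = 712800 / 87800 = 8.11845 J/L

8.11845 J/L


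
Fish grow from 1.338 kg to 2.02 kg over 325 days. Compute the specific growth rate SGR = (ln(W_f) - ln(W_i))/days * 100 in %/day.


ln(W_f) = ln(2.02) = 0.70309751
ln(W_i) = ln(1.338) = 0.29117596
ln(W_f) - ln(W_i) = 0.70309751 - 0.29117596 = 0.41192155
SGR = 0.41192155 / 325 * 100 = 0.126745 %/day

0.126745 %/day


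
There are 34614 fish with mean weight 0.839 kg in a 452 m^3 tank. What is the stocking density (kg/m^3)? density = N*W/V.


Total biomass = 34614 fish * 0.839 kg = 29041.146 kg
Density = total biomass / volume = 29041.146 / 452 = 64.2503 kg/m^3

64.2503 kg/m^3


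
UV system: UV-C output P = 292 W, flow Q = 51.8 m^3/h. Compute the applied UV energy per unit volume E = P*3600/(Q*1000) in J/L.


Energy delivered per hour = 292 W * 3600 s = 1051200 J/h
Volume treated per hour = 51.8 m^3/h * 1000 = 51800 L/h
dose = 1051200 / 51800 = 20.2934 J/L

20.2934 J/L


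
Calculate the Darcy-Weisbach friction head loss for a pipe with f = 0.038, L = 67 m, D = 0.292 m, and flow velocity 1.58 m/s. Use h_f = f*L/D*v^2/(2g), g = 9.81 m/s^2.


v^2 = 1.58^2 = 2.4964 m^2/s^2
L/D = 67/0.292 = 229.45205
h_f = f*(L/D)*v^2/(2g) = 0.038 * 229.45205 * 2.4964 / 19.62 = 1.10941 m

1.10941 m


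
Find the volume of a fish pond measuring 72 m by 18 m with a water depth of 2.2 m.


Base area = L * W = 72 * 18 = 1296 m^2
Volume = area * depth = 1296 * 2.2 = 2851.2 m^3

2851.2 m^3


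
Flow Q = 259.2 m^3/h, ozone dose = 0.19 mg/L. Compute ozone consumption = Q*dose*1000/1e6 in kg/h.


O3 demand (mg/h) = Q * dose * 1000 = 259.2 * 0.19 * 1000 = 49248 mg/h
Convert mg to kg: 49248 / 1e6 = 0.049248 kg/h

0.049248 kg/h


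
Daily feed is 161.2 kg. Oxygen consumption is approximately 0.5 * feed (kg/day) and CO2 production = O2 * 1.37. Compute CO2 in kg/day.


O2 = 161.2 * 0.5 = 80.6
CO2 = 80.6 * 1.37 = 110.422

110.422 kg/day


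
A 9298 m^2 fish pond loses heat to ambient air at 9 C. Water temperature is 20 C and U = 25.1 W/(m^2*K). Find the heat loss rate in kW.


Temperature difference dT = 20 - 9 = 11 K
Heat loss (W) = U * A * dT = 25.1 * 9298 * 11 = 2567177.8 W
Convert to kW: 2567177.8 / 1000 = 2567.1778 kW

2567.1778 kW


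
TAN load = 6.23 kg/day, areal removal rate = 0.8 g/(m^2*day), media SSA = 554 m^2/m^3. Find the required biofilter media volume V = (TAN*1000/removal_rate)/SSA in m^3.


A = 6.23*1000 / 0.8 = 7787.5 m^2
V = 7787.5 / 554 = 14.0569

14.0569 m^3


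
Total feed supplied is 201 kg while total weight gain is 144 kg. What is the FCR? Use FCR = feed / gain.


FCR = feed consumed / weight gained
FCR = 201 kg / 144 kg = 1.39583

1.39583


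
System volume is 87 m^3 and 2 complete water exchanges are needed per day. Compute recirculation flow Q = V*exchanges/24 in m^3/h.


Daily recirculation volume = 87 m^3 * 2 = 174 m^3/day
Flow rate Q = daily volume / 24 h = 174 / 24 = 7.25 m^3/h

7.25 m^3/h


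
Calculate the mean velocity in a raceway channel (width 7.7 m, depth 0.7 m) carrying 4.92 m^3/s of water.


Cross-sectional area = W * d = 7.7 * 0.7 = 5.39 m^2
Velocity = Q / A = 4.92 / 5.39 = 0.912801 m/s

0.912801 m/s


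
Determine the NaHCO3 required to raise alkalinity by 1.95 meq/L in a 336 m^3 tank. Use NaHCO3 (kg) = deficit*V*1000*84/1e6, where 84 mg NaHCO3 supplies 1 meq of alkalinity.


Tank volume in L = 336 m^3 * 1000 = 336000 L
Total meq required = 1.95 meq/L * 336000 L = 655200 meq
NaHCO3 mass = 655200 meq * 84 mg/meq / 1e6 = 55.0368 kg

55.0368 kg


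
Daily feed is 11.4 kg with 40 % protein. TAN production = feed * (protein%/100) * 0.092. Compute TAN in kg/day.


Protein in feed = 11.4 * 40/100 = 4.56 kg/day
TAN = protein * 0.092 = 4.56 * 0.092 = 0.41952 kg/day

0.41952 kg/day


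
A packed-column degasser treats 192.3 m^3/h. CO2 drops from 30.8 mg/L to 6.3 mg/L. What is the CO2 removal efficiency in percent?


CO2_out / CO2_in = 6.3 / 30.8 = 0.20454545
Fraction remaining = 0.20454545
efficiency = (1 - 0.20454545) * 100 = 79.5455 %

79.5455 %


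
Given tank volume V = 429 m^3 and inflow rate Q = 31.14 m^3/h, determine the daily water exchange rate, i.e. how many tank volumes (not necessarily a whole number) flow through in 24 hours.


Daily flow volume = 31.14 m^3/h * 24 h = 747.36 m^3/day
Exchanges = daily flow / tank volume = 747.36 / 429 = 1.7421 exchanges/day

1.7421 exchanges/day


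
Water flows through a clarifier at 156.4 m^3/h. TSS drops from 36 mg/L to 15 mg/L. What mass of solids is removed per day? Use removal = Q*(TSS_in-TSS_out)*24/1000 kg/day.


Concentration drop: TSS_in - TSS_out = 36 - 15 = 21 mg/L
Hourly solids removed = Q * dTSS = 156.4 m^3/h * 21 mg/L = 3284.4 g/h  (m^3/h * mg/L = g/h)
Daily solids removed = 3284.4 * 24 = 78825.6 g/day
Convert g to kg: 78825.6 / 1000 = 78.8256 kg/day

78.8256 kg/day


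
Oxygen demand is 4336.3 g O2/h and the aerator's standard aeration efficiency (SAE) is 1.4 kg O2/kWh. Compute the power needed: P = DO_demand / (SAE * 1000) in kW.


SAE in g O2/kWh = 1.4 * 1000 = 1400 g/kWh
P = DO_demand / SAE_g = 4336.3 / 1400 = 3.09736 kW

3.09736 kW


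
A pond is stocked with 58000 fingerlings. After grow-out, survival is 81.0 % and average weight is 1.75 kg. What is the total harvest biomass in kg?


Survivors = 58000 * 81.0/100 = 46980 fish
Harvest biomass = survivors * W_f = 46980 * 1.75 = 82215 kg

82215 kg


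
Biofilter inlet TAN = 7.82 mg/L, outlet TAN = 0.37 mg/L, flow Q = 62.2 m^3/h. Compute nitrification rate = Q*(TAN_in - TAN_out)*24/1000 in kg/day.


Concentration drop: TAN_in - TAN_out = 7.82 - 0.37 = 7.45 mg/L
Hourly TAN removed = Q * dTAN = 62.2 m^3/h * 7.45 mg/L = 463.39 g/h  (m^3/h * mg/L = g/h)
Daily TAN removed = 463.39 * 24 = 11121.36 g/day
Convert to kg/day: 11121.36 / 1000 = 11.12136 kg/day

11.12136 kg/day


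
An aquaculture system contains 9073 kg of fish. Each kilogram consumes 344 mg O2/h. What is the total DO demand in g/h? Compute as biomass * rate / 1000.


Total O2 consumption (mg/h) = 9073 kg * 344 mg/(kg*h) = 3121112 mg/h
Convert to g/h: 3121112 / 1000 = 3121.112 g/h

3121.112 g/h


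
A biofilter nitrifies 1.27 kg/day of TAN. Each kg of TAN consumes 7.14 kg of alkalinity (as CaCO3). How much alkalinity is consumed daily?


Alkalinity factor: 7.14 kg CaCO3 consumed per kg TAN nitrified
alk = 1.27 kg TAN * 7.14 = 9.0678 kg CaCO3/day

9.0678 kg CaCO3/day


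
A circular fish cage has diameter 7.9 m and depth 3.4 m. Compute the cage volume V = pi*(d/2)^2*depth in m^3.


r = d/2 = 7.9/2 = 3.95 m
Base area = pi*r^2 = pi*3.95^2 = 49.016699 m^2
Volume = 49.016699 * 3.4 = 166.657 m^3

166.657 m^3


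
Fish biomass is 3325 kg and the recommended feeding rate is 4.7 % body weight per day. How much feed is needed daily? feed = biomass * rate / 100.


Feeding rate fraction = 4.7% / 100 = 0.047
Daily feed = 3325 kg * 0.047 = 156.275 kg/day

156.275 kg/day


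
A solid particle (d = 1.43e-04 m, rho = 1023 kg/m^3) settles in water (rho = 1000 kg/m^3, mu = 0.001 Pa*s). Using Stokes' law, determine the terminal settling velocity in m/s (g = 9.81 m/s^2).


Density difference: rho_p - rho_f = 1023 - 1000 = 23 kg/m^3
d^2 = (1.43e-04)^2 = 2.0449e-08 m^2
Numerator = (rho_p - rho_f) * g * d^2 = 23 * 9.81 * 2.0449e-08 = 4.6139079e-06
Denominator = 18 * mu = 18 * 0.001 = 0.018
v_s = 4.6139079e-06 / 0.018 = 2.56328e-04 m/s
Check: Re = rho_f * v_s * d / mu = 1000 * 2.56328e-04 * 1.43e-04 / 0.001 = 0.0367 < 1, so Stokes' law applies.

2.56328e-04 m/s


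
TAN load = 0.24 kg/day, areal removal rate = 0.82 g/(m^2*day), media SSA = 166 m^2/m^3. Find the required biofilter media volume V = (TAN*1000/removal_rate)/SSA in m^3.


A = 0.24*1000 / 0.82 = 292.68293 m^2
V = 292.68293 / 166 = 1.76315

1.76315 m^3


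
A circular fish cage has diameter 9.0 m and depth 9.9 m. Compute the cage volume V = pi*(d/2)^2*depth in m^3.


r = d/2 = 9.0/2 = 4.5 m
Base area = pi*r^2 = pi*4.5^2 = 63.617251 m^2
Volume = 63.617251 * 9.9 = 629.811 m^3

629.811 m^3


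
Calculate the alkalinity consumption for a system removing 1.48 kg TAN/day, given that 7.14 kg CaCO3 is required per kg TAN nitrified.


Alkalinity factor: 7.14 kg CaCO3 consumed per kg TAN nitrified
alk = 1.48 kg TAN * 7.14 = 10.5672 kg CaCO3/day

10.5672 kg CaCO3/day


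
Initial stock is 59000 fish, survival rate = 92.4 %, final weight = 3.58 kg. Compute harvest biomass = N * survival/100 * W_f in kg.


Survivors = 59000 * 92.4/100 = 54516 fish
Harvest biomass = survivors * W_f = 54516 * 3.58 = 195167.28 kg

195167.28 kg


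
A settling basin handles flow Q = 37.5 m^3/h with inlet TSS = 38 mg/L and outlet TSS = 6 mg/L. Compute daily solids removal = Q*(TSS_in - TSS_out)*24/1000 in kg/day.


Concentration drop: TSS_in - TSS_out = 38 - 6 = 32 mg/L
Hourly solids removed = Q * dTSS = 37.5 m^3/h * 32 mg/L = 1200 g/h  (m^3/h * mg/L = g/h)
Daily solids removed = 1200 * 24 = 28800 g/day
Convert g to kg: 28800 / 1000 = 28.8 kg/day

28.8 kg/day


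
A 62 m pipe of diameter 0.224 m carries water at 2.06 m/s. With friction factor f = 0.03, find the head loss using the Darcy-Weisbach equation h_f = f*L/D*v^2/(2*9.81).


v^2 = 2.06^2 = 4.2436 m^2/s^2
L/D = 62/0.224 = 276.78571
h_f = f*(L/D)*v^2/(2g) = 0.03 * 276.78571 * 4.2436 / 19.62 = 1.79598 m

1.79598 m


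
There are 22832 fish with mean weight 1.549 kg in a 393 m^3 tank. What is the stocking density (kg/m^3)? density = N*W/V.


Total biomass = 22832 fish * 1.549 kg = 35366.768 kg
Density = total biomass / volume = 35366.768 / 393 = 89.9918 kg/m^3

89.9918 kg/m^3


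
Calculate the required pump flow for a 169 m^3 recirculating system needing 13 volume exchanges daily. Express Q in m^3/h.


Daily recirculation volume = 169 m^3 * 13 = 2197 m^3/day
Flow rate Q = daily volume / 24 h = 2197 / 24 = 91.5417 m^3/h

91.5417 m^3/h


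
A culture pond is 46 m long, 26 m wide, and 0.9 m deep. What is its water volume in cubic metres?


Base area = L * W = 46 * 26 = 1196 m^2
Volume = area * depth = 1196 * 0.9 = 1076.4 m^3

1076.4 m^3


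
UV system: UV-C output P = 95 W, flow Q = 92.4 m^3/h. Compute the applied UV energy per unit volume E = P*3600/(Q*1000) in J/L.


Energy delivered per hour = 95 W * 3600 s = 342000 J/h
Volume treated per hour = 92.4 m^3/h * 1000 = 92400 L/h
dose = 342000 / 92400 = 3.7013 J/L

3.7013 J/L


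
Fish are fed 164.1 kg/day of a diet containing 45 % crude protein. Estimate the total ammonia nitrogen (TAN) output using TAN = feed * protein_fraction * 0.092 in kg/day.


Protein in feed = 164.1 * 45/100 = 73.845 kg/day
TAN = protein * 0.092 = 73.845 * 0.092 = 6.79374 kg/day

6.79374 kg/day


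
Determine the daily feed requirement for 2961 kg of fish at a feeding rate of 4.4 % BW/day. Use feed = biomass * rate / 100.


Feeding rate fraction = 4.4% / 100 = 0.044
Daily feed = 2961 kg * 0.044 = 130.284 kg/day

130.284 kg/day


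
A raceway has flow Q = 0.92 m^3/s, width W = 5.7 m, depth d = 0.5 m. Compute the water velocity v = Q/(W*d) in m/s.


Cross-sectional area = W * d = 5.7 * 0.5 = 2.85 m^2
Velocity = Q / A = 0.92 / 2.85 = 0.322807 m/s

0.322807 m/s


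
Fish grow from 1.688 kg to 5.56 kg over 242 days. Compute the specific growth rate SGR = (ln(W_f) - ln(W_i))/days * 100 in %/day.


ln(W_f) = ln(5.56) = 1.7155981
ln(W_i) = ln(1.688) = 0.5235444
ln(W_f) - ln(W_i) = 1.7155981 - 0.5235444 = 1.1920537
SGR = 1.1920537 / 242 * 100 = 0.492584 %/day

0.492584 %/day


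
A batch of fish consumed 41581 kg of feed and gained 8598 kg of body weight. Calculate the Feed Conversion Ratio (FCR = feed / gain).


FCR = feed consumed / weight gained
FCR = 41581 kg / 8598 kg = 4.83612

4.83612


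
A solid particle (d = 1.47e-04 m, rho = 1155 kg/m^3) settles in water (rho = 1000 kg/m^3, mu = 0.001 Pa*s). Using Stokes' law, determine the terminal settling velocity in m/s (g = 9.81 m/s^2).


Density difference: rho_p - rho_f = 1155 - 1000 = 155 kg/m^3
d^2 = (1.47e-04)^2 = 2.1609e-08 m^2
Numerator = (rho_p - rho_f) * g * d^2 = 155 * 9.81 * 2.1609e-08 = 3.2857565e-05
Denominator = 18 * mu = 18 * 0.001 = 0.018
v_s = 3.2857565e-05 / 0.018 = 0.00182542 m/s
Check: Re = rho_f * v_s * d / mu = 1000 * 0.00182542 * 1.47e-04 / 0.001 = 0.268 < 1, so Stokes' law applies.

0.00182542 m/s


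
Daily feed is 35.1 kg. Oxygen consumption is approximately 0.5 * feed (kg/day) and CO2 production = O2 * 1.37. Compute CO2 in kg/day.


O2 = 35.1 * 0.5 = 17.55
CO2 = 17.55 * 1.37 = 24.0435

24.0435 kg/day


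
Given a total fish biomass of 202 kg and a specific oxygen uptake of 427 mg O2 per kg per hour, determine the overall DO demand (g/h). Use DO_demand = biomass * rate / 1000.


Total O2 consumption (mg/h) = 202 kg * 427 mg/(kg*h) = 86254 mg/h
Convert to g/h: 86254 / 1000 = 86.254 g/h

86.254 g/h


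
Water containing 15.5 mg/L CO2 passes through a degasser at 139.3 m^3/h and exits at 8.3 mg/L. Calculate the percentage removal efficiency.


CO2_out / CO2_in = 8.3 / 15.5 = 0.53548387
Fraction remaining = 0.53548387
efficiency = (1 - 0.53548387) * 100 = 46.4516 %

46.4516 %


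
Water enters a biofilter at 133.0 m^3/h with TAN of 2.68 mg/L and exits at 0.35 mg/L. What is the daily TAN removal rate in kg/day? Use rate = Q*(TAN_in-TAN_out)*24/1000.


Concentration drop: TAN_in - TAN_out = 2.68 - 0.35 = 2.33 mg/L
Hourly TAN removed = Q * dTAN = 133.0 m^3/h * 2.33 mg/L = 309.89 g/h  (m^3/h * mg/L = g/h)
Daily TAN removed = 309.89 * 24 = 7437.36 g/day
Convert to kg/day: 7437.36 / 1000 = 7.43736 kg/day

7.43736 kg/day


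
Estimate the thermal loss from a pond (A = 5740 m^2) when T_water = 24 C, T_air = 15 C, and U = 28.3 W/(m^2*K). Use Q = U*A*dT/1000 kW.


Temperature difference dT = 24 - 15 = 9 K
Heat loss (W) = U * A * dT = 28.3 * 5740 * 9 = 1461978 W
Convert to kW: 1461978 / 1000 = 1461.978 kW

1461.978 kW


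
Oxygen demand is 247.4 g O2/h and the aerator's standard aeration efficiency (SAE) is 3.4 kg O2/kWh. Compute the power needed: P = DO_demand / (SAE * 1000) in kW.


SAE in g O2/kWh = 3.4 * 1000 = 3400 g/kWh
P = DO_demand / SAE_g = 247.4 / 3400 = 0.0727647 kW

0.0727647 kW


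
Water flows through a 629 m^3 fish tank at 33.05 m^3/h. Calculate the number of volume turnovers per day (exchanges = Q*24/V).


Daily flow volume = 33.05 m^3/h * 24 h = 793.2 m^3/day
Exchanges = daily flow / tank volume = 793.2 / 629 = 1.26105 exchanges/day

1.26105 exchanges/day


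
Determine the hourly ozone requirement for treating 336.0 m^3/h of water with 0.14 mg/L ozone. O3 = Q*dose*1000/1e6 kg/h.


O3 demand (mg/h) = Q * dose * 1000 = 336.0 * 0.14 * 1000 = 47040 mg/h
Convert mg to kg: 47040 / 1e6 = 0.04704 kg/h

0.04704 kg/h


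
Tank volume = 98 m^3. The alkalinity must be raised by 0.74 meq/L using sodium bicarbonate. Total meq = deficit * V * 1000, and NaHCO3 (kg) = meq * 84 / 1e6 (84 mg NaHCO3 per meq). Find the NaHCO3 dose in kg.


Tank volume in L = 98 m^3 * 1000 = 98000 L
Total meq required = 0.74 meq/L * 98000 L = 72520 meq
NaHCO3 mass = 72520 meq * 84 mg/meq / 1e6 = 6.09168 kg

6.09168 kg


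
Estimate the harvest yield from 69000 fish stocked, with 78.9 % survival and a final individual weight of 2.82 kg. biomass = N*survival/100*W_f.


Survivors = 69000 * 78.9/100 = 54441 fish
Harvest biomass = survivors * W_f = 54441 * 2.82 = 153523.62 kg

153523.62 kg


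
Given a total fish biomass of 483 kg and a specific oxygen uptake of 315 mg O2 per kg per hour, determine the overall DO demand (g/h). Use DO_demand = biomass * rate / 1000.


Total O2 consumption (mg/h) = 483 kg * 315 mg/(kg*h) = 152145 mg/h
Convert to g/h: 152145 / 1000 = 152.145 g/h

152.145 g/h


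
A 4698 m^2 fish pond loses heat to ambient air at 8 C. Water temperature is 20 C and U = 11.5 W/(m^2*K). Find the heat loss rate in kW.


Temperature difference dT = 20 - 8 = 12 K
Heat loss (W) = U * A * dT = 11.5 * 4698 * 12 = 648324 W
Convert to kW: 648324 / 1000 = 648.324 kW

648.324 kW


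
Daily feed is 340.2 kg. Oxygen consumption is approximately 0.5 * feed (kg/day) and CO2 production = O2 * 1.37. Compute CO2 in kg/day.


O2 = 340.2 * 0.5 = 170.1
CO2 = 170.1 * 1.37 = 233.037

233.037 kg/day


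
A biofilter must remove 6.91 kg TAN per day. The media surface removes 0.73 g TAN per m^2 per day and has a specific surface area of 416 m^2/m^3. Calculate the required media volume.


A = 6.91*1000 / 0.73 = 9465.7534 m^2
V = 9465.7534 / 416 = 22.7542

22.7542 m^3


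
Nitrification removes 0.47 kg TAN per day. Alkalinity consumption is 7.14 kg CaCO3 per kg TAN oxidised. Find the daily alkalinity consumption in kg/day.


Alkalinity factor: 7.14 kg CaCO3 consumed per kg TAN nitrified
alk = 0.47 kg TAN * 7.14 = 3.3558 kg CaCO3/day

3.3558 kg CaCO3/day


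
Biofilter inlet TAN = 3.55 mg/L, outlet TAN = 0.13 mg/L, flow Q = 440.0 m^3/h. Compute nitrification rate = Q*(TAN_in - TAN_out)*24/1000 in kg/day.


Concentration drop: TAN_in - TAN_out = 3.55 - 0.13 = 3.42 mg/L
Hourly TAN removed = Q * dTAN = 440.0 m^3/h * 3.42 mg/L = 1504.8 g/h  (m^3/h * mg/L = g/h)
Daily TAN removed = 1504.8 * 24 = 36115.2 g/day
Convert to kg/day: 36115.2 / 1000 = 36.1152 kg/day

36.1152 kg/day


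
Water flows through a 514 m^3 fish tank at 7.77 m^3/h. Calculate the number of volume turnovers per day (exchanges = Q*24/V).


Daily flow volume = 7.77 m^3/h * 24 h = 186.48 m^3/day
Exchanges = daily flow / tank volume = 186.48 / 514 = 0.362802 exchanges/day

0.362802 exchanges/day


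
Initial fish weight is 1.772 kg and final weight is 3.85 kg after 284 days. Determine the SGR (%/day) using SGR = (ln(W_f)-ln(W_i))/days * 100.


ln(W_f) = ln(3.85) = 1.3480731
ln(W_i) = ln(1.772) = 0.57210885
ln(W_f) - ln(W_i) = 1.3480731 - 0.57210885 = 0.77596425
SGR = 0.77596425 / 284 * 100 = 0.273227 %/day

0.273227 %/day


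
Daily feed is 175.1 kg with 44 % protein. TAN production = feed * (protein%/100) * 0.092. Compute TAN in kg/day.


Protein in feed = 175.1 * 44/100 = 77.044 kg/day
TAN = protein * 0.092 = 77.044 * 0.092 = 7.088048 kg/day

7.088048 kg/day


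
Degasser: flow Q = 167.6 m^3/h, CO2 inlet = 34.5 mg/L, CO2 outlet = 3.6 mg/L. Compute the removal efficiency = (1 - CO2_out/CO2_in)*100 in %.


CO2_out / CO2_in = 3.6 / 34.5 = 0.10434783
Fraction remaining = 0.10434783
efficiency = (1 - 0.10434783) * 100 = 89.5652 %

89.5652 %


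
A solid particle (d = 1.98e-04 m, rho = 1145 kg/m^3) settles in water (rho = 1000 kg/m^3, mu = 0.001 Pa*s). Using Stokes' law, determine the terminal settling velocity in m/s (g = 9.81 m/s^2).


Density difference: rho_p - rho_f = 1145 - 1000 = 145 kg/m^3
d^2 = (1.98e-04)^2 = 3.9204e-08 m^2
Numerator = (rho_p - rho_f) * g * d^2 = 145 * 9.81 * 3.9204e-08 = 5.576573e-05
Denominator = 18 * mu = 18 * 0.001 = 0.018
v_s = 5.576573e-05 / 0.018 = 0.0030981 m/s
Check: Re = rho_f * v_s * d / mu = 1000 * 0.0030981 * 1.98e-04 / 0.001 = 0.613 < 1, so Stokes' law applies.

0.0030981 m/s


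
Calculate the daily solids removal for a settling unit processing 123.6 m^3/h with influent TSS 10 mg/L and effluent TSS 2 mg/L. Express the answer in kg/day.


Concentration drop: TSS_in - TSS_out = 10 - 2 = 8 mg/L
Hourly solids removed = Q * dTSS = 123.6 m^3/h * 8 mg/L = 988.8 g/h  (m^3/h * mg/L = g/h)
Daily solids removed = 988.8 * 24 = 23731.2 g/day
Convert g to kg: 23731.2 / 1000 = 23.7312 kg/day

23.7312 kg/day


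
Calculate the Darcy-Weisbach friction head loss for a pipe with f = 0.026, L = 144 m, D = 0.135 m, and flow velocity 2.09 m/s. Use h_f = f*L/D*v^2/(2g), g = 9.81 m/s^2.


v^2 = 2.09^2 = 4.3681 m^2/s^2
L/D = 144/0.135 = 1066.6667
h_f = f*(L/D)*v^2/(2g) = 0.026 * 1066.6667 * 4.3681 / 19.62 = 6.17441 m

6.17441 m


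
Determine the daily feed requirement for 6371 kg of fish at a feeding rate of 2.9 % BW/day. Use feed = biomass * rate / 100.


Feeding rate fraction = 2.9% / 100 = 0.029
Daily feed = 6371 kg * 0.029 = 184.759 kg/day

184.759 kg/day


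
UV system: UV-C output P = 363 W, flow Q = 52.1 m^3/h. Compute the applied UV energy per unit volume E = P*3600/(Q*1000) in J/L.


Energy delivered per hour = 363 W * 3600 s = 1306800 J/h
Volume treated per hour = 52.1 m^3/h * 1000 = 52100 L/h
dose = 1306800 / 52100 = 25.0825 J/L

25.0825 J/L


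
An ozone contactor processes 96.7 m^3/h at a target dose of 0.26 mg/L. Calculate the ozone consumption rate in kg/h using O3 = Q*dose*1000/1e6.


O3 demand (mg/h) = Q * dose * 1000 = 96.7 * 0.26 * 1000 = 25142 mg/h
Convert mg to kg: 25142 / 1e6 = 0.025142 kg/h

0.025142 kg/h


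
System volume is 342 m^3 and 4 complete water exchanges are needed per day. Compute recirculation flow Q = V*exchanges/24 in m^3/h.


Daily recirculation volume = 342 m^3 * 4 = 1368 m^3/day
Flow rate Q = daily volume / 24 h = 1368 / 24 = 57 m^3/h

57 m^3/h


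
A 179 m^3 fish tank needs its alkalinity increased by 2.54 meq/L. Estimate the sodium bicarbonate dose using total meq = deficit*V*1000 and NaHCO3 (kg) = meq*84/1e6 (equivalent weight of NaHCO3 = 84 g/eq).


Tank volume in L = 179 m^3 * 1000 = 179000 L
Total meq required = 2.54 meq/L * 179000 L = 454660 meq
NaHCO3 mass = 454660 meq * 84 mg/meq / 1e6 = 38.1914 kg

38.1914 kg


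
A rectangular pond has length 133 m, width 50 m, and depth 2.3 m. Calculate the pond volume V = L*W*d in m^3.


Base area = L * W = 133 * 50 = 6650 m^2
Volume = area * depth = 6650 * 2.3 = 15295 m^3

15295 m^3


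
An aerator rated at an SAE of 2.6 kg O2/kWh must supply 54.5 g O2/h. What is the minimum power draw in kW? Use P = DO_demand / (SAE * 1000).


SAE in g O2/kWh = 2.6 * 1000 = 2600 g/kWh
P = DO_demand / SAE_g = 54.5 / 2600 = 0.0209615 kW

0.0209615 kW


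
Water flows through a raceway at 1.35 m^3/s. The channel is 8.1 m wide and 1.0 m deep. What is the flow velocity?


Cross-sectional area = W * d = 8.1 * 1.0 = 8.1 m^2
Velocity = Q / A = 1.35 / 8.1 = 0.166667 m/s

0.166667 m/s


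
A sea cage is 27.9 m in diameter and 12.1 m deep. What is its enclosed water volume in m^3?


r = d/2 = 27.9/2 = 13.95 m
Base area = pi*r^2 = pi*13.95^2 = 611.36178 m^2
Volume = 611.36178 * 12.1 = 7397.48 m^3

7397.48 m^3


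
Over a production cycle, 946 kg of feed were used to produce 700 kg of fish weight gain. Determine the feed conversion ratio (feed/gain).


FCR = feed consumed / weight gained
FCR = 946 kg / 700 kg = 1.35143

1.35143


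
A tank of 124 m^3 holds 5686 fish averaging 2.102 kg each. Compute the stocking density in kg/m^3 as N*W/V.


Total biomass = 5686 fish * 2.102 kg = 11951.972 kg
Density = total biomass / volume = 11951.972 / 124 = 96.3869 kg/m^3

96.3869 kg/m^3


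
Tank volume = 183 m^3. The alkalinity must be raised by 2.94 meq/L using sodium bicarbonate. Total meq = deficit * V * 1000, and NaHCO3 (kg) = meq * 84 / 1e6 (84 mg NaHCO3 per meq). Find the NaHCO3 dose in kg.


Tank volume in L = 183 m^3 * 1000 = 183000 L
Total meq required = 2.94 meq/L * 183000 L = 538020 meq
NaHCO3 mass = 538020 meq * 84 mg/meq / 1e6 = 45.1937 kg

45.1937 kg


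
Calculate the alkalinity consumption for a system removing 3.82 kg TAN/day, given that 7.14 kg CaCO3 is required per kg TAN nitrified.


Alkalinity factor: 7.14 kg CaCO3 consumed per kg TAN nitrified
alk = 3.82 kg TAN * 7.14 = 27.2748 kg CaCO3/day

27.2748 kg CaCO3/day


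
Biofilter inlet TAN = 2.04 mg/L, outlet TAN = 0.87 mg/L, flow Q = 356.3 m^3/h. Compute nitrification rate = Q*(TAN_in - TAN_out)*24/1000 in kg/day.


Concentration drop: TAN_in - TAN_out = 2.04 - 0.87 = 1.17 mg/L
Hourly TAN removed = Q * dTAN = 356.3 m^3/h * 1.17 mg/L = 416.871 g/h  (m^3/h * mg/L = g/h)
Daily TAN removed = 416.871 * 24 = 10004.904 g/day
Convert to kg/day: 10004.904 / 1000 = 10.004904 kg/day

10.004904 kg/day


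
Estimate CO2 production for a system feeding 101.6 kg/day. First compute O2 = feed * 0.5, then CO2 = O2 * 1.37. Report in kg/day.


O2 = 101.6 * 0.5 = 50.8
CO2 = 50.8 * 1.37 = 69.596

69.596 kg/day


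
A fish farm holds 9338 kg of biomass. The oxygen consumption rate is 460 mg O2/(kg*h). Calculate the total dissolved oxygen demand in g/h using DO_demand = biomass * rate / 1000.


Total O2 consumption (mg/h) = 9338 kg * 460 mg/(kg*h) = 4295480 mg/h
Convert to g/h: 4295480 / 1000 = 4295.48 g/h

4295.48 g/h


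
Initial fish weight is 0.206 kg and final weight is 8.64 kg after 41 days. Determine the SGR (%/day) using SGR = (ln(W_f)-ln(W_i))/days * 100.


ln(W_f) = ln(8.64) = 2.1564026
ln(W_i) = ln(0.206) = -1.5798791
ln(W_f) - ln(W_i) = 2.1564026 - -1.5798791 = 3.7362817
SGR = 3.7362817 / 41 * 100 = 9.11288 %/day

9.11288 %/day


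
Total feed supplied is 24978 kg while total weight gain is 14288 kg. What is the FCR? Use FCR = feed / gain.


FCR = feed consumed / weight gained
FCR = 24978 kg / 14288 kg = 1.74818

1.74818


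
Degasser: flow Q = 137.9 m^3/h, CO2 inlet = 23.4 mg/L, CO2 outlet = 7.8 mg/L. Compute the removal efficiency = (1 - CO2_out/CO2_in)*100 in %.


CO2_out / CO2_in = 7.8 / 23.4 = 0.33333333
Fraction remaining = 0.33333333
efficiency = (1 - 0.33333333) * 100 = 66.6667 %

66.6667 %


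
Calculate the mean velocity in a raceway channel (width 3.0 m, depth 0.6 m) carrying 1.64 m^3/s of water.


Cross-sectional area = W * d = 3.0 * 0.6 = 1.8 m^2
Velocity = Q / A = 1.64 / 1.8 = 0.911111 m/s

0.911111 m/s


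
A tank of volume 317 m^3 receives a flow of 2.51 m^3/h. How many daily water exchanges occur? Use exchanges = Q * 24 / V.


Daily flow volume = 2.51 m^3/h * 24 h = 60.24 m^3/day
Exchanges = daily flow / tank volume = 60.24 / 317 = 0.190032 exchanges/day

0.190032 exchanges/day


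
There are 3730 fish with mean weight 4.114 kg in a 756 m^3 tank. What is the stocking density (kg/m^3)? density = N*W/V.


Total biomass = 3730 fish * 4.114 kg = 15345.22 kg
Density = total biomass / volume = 15345.22 / 756 = 20.2979 kg/m^3

20.2979 kg/m^3


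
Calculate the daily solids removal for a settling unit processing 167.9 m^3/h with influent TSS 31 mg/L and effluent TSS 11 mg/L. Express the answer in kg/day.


Concentration drop: TSS_in - TSS_out = 31 - 11 = 20 mg/L
Hourly solids removed = Q * dTSS = 167.9 m^3/h * 20 mg/L = 3358 g/h  (m^3/h * mg/L = g/h)
Daily solids removed = 3358 * 24 = 80592 g/day
Convert g to kg: 80592 / 1000 = 80.592 kg/day

80.592 kg/day


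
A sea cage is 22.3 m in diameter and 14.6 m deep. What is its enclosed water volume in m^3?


r = d/2 = 22.3/2 = 11.15 m
Base area = pi*r^2 = pi*11.15^2 = 390.57065 m^2
Volume = 390.57065 * 14.6 = 5702.33 m^3

5702.33 m^3


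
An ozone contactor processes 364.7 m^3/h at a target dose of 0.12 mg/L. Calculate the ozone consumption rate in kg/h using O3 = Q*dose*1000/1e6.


O3 demand (mg/h) = Q * dose * 1000 = 364.7 * 0.12 * 1000 = 43764 mg/h
Convert mg to kg: 43764 / 1e6 = 0.043764 kg/h

0.043764 kg/h


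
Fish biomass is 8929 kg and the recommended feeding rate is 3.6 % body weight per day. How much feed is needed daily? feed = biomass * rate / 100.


Feeding rate fraction = 3.6% / 100 = 0.036
Daily feed = 8929 kg * 0.036 = 321.444 kg/day

321.444 kg/day


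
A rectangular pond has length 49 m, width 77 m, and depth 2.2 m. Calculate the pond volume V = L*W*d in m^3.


Base area = L * W = 49 * 77 = 3773 m^2
Volume = area * depth = 3773 * 2.2 = 8300.6 m^3

8300.6 m^3


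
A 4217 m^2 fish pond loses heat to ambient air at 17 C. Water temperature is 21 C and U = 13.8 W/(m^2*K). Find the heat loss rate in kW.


Temperature difference dT = 21 - 17 = 4 K
Heat loss (W) = U * A * dT = 13.8 * 4217 * 4 = 232778.4 W
Convert to kW: 232778.4 / 1000 = 232.7784 kW

232.7784 kW


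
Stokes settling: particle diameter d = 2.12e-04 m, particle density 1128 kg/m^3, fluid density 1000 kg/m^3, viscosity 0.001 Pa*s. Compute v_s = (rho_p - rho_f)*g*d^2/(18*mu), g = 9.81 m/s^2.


Density difference: rho_p - rho_f = 1128 - 1000 = 128 kg/m^3
d^2 = (2.12e-04)^2 = 4.4944e-08 m^2
Numerator = (rho_p - rho_f) * g * d^2 = 128 * 9.81 * 4.4944e-08 = 5.6435282e-05
Denominator = 18 * mu = 18 * 0.001 = 0.018
v_s = 5.6435282e-05 / 0.018 = 0.00313529 m/s
Check: Re = rho_f * v_s * d / mu = 1000 * 0.00313529 * 2.12e-04 / 0.001 = 0.665 < 1, so Stokes' law applies.

0.00313529 m/s
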